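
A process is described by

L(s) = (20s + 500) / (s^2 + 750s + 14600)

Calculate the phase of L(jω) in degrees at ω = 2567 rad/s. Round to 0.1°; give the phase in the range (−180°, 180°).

Substitute s = j2567:
Numerator: 20(j2567) + 500 = 500 + j51340
Denominator: (j2567)^2 + 750(j2567) + 14600 = -6574889 + j1925250
|N| = √(500² + 51340²) ≈ 51342, ∠N ≈ 89.44°
|D| = √(6574889² + 1925250²) ≈ 6.851e+06, ∠D ≈ 163.68°
∠L = 89.44° − 163.68° = -74.24°

-74.2°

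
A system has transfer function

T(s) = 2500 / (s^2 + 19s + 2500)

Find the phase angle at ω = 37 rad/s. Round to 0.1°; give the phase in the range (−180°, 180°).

-31.9°

At s = jω = j37:
quadratic: (j37)² + 19·j37 + 2500 = 1131 + j703 → |·| ≈ 1331.7, ∠ ≈ 31.86°
∠T = 0.00° − 31.86° = -31.86°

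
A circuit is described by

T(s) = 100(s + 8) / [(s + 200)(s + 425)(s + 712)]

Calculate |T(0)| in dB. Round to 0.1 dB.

-97.6 dB

T(0) = 100·8 / (200·425·712) ≈ 1.3219e-05
20 log₁₀(1.3219e-05) ≈ -97.58 dB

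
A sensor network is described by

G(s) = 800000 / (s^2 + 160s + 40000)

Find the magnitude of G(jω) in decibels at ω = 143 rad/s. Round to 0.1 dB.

At s = jω = j143:
quadratic: (j143)² + 160·j143 + 40000 = 19551 + j22880 → |·| ≈ 30095, ∠ ≈ 49.49°
|G| = 800000 / 30095 ≈ 26.582
Gain = 20 log₁₀(26.582) ≈ 28.49 dB

28.5 dB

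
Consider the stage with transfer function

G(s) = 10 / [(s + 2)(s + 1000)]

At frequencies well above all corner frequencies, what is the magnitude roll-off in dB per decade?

-40 dB/decade

Each pole contributes −20 dB/decade at high frequency; each zero contributes +20 dB/decade.
Net: 0 zero(s) − 2 pole(s) → -40 dB/decade.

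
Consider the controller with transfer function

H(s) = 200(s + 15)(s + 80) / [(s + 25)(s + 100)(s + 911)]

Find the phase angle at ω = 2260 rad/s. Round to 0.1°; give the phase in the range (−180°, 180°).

At s = jω = j2260:
zero (s+15): 15 + j2260 → |·| = √(15²+2260²) = √5107825 ≈ 2260, ∠ = arctan(2260/15) ≈ 89.62°
zero (s+80): 80 + j2260 → |·| = √(80²+2260²) = √5114000 ≈ 2261.4, ∠ = arctan(2260/80) ≈ 87.97°
pole (s+25): 25 + j2260 → |·| = √(25²+2260²) = √5108225 ≈ 2260.1, ∠ = arctan(2260/25) ≈ 89.37°
pole (s+100): 100 + j2260 → |·| = √(100²+2260²) = √5117600 ≈ 2262.2, ∠ = arctan(2260/100) ≈ 87.47°
pole (s+911): 911 + j2260 → |·| = √(911²+2260²) = √5937521 ≈ 2436.7, ∠ = arctan(2260/911) ≈ 68.05°
∠H = 177.59° − 244.89° = -67.30°

-67.3°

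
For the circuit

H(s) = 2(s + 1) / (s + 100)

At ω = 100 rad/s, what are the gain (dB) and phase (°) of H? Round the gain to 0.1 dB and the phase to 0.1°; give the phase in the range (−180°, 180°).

At s = jω = j100:
zero (s+1): 1 + j100 → |·| = √(1²+100²) = √10001 ≈ 100, ∠ = arctan(100/1) ≈ 89.43°
pole (s+100): 100 + j100 → |·| = √(100²+100²) = √20000 ≈ 141.42, ∠ = arctan(100/100) ≈ 45.00°
|H| = 2 · 100 / 141.42 ≈ 1.4142
Gain = 20 log₁₀(1.4142) ≈ 3.01 dB
∠H = 89.43° − 45.00° = 44.43°

3.0 dB, 44.4°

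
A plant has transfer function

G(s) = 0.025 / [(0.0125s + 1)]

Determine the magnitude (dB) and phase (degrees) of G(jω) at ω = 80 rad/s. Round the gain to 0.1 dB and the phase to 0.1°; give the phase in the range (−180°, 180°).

At ω = 80 rad/s:
pole (1 + j80·0.0125) = 1 + j1 → |·| ≈ 1.4142, ∠ ≈ 45.00°
|G| = 0.025 · 1 / (1.4142) ≈ 0.017678
Gain = 20 log₁₀(0.017678) ≈ -35.05 dB
∠G = (0°) − (45.00°) = -45.00°

-35.1 dB, -45.0°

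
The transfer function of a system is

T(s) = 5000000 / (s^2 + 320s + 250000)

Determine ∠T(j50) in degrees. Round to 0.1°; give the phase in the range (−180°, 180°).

-3.7°

At s = jω = j50:
quadratic: (j50)² + 320·j50 + 250000 = 247500 + j16000 → |·| ≈ 2.4802e+05, ∠ ≈ 3.70°
∠T = 0.00° − 3.70° = -3.70°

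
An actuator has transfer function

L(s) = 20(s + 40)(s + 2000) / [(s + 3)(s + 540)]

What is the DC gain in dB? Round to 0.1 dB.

L(0) = 20·40·2000 / (3·540) ≈ 987.65
20 log₁₀(987.65) ≈ 59.89 dB

59.9 dB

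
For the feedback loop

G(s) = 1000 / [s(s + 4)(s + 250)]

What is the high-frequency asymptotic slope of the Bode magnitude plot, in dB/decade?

-60 dB/decade

Each pole contributes −20 dB/decade at high frequency; each zero contributes +20 dB/decade.
Net: 0 zero(s) − 3 pole(s) → -60 dB/decade.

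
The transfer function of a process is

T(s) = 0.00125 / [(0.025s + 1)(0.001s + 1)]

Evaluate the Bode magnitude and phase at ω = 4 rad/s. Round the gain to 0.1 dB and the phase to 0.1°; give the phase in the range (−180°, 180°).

-58.1 dB, -5.9°

At ω = 4 rad/s:
pole (1 + j4·0.025) = 1 + j0.1 → |·| ≈ 1.005, ∠ ≈ 5.71°
pole (1 + j4·0.001) = 1 + j0.004 → |·| ≈ 1, ∠ ≈ 0.23°
|T| = 0.00125 · 1 / (1.005 · 1) ≈ 0.0012438
Gain = 20 log₁₀(0.0012438) ≈ -58.10 dB
∠T = (0°) − (5.71° + 0.23°) = -5.94°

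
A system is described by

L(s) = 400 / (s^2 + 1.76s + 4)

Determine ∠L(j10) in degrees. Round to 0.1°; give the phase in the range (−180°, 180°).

-169.6°

At s = jω = j10:
quadratic: (j10)² + 1.76·j10 + 4 = -96 + j17.6 → |·| ≈ 97.6, ∠ ≈ 169.61°
∠L = 0.00° − 169.61° = -169.61°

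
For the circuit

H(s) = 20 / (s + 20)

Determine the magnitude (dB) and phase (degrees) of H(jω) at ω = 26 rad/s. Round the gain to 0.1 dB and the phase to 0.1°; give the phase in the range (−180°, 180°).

-4.3 dB, -52.4°

Substitute s = j26:
Numerator: 20 = 20 + j0
Denominator: (j26) + 20 = 20 + j26
|N| = √(20² + 0²) ≈ 20, ∠N ≈ 0.00°
|D| = √(20² + 26²) ≈ 32.802, ∠D ≈ 52.43°
|H| = 20 / 32.802 ≈ 0.60972
Gain = 20 log₁₀(0.60972) ≈ -4.30 dB
∠H = 0.00° − 52.43° = -52.43°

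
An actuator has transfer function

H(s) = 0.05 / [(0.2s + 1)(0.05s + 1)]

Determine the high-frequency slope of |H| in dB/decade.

-40 dB/decade

Each pole contributes −20 dB/decade at high frequency; each zero contributes +20 dB/decade.
Net: 0 zero(s) − 2 pole(s) → -40 dB/decade.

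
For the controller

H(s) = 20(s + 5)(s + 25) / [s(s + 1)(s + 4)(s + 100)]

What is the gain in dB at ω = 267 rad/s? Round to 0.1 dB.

-71.6 dB

At s = jω = j267:
zero (s+5): 5 + j267 → |·| = √(5²+267²) = √71314 ≈ 267.05, ∠ = arctan(267/5) ≈ 88.93°
zero (s+25): 25 + j267 → |·| = √(25²+267²) = √71914 ≈ 268.17, ∠ = arctan(267/25) ≈ 84.65°
pole (s+1): 1 + j267 → |·| = √(1²+267²) = √71290 ≈ 267, ∠ = arctan(267/1) ≈ 89.79°
pole (s+4): 4 + j267 → |·| = √(4²+267²) = √71305 ≈ 267.03, ∠ = arctan(267/4) ≈ 89.14°
pole (s+100): 100 + j267 → |·| = √(100²+267²) = √81289 ≈ 285.11, ∠ = arctan(267/100) ≈ 69.47°
pole at origin: |s| = 267, ∠ = 90.00° (in denominator)
|H| = 20 · 71615 / 5.4274e+09 ≈ 0.0002639
Gain = 20 log₁₀(0.0002639) ≈ -71.57 dB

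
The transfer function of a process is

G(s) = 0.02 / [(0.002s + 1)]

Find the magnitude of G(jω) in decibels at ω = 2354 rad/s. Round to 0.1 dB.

-47.6 dB

At ω = 2354 rad/s:
pole (1 + j2354·0.002) = 1 + j4.708 → |·| ≈ 4.813, ∠ ≈ 78.01°
|G| = 0.02 · 1 / (4.813) ≈ 0.0041554
Gain = 20 log₁₀(0.0041554) ≈ -47.63 dB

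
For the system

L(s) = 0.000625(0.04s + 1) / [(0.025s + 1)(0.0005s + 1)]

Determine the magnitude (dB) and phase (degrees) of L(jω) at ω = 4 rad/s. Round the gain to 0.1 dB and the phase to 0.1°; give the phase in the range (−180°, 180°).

-64.0 dB, 3.3°

At ω = 4 rad/s:
zero (1 + j4·0.04) = 1 + j0.16 → |·| ≈ 1.0127, ∠ ≈ 9.09°
pole (1 + j4·0.025) = 1 + j0.1 → |·| ≈ 1.005, ∠ ≈ 5.71°
pole (1 + j4·0.0005) = 1 + j0.002 → |·| ≈ 1, ∠ ≈ 0.11°
|L| = 0.000625 · 1.0127 / (1.005 · 1) ≈ 0.00062979
Gain = 20 log₁₀(0.00062979) ≈ -64.02 dB
∠L = (9.09°) − (5.71° + 0.11°) = 3.27°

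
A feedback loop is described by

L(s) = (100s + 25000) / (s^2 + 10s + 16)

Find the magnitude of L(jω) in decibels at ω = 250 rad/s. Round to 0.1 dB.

-5.0 dB

Substitute s = j250:
Numerator: 100(j250) + 25000 = 25000 + j25000
Denominator: (j250)^2 + 10(j250) + 16 = -62484 + j2500
|N| = √(25000² + 25000²) ≈ 35355, ∠N ≈ 45.00°
|D| = √(62484² + 2500²) ≈ 62534, ∠D ≈ 177.71°
|L| = 35355 / 62534 ≈ 0.56537
Gain = 20 log₁₀(0.56537) ≈ -4.95 dB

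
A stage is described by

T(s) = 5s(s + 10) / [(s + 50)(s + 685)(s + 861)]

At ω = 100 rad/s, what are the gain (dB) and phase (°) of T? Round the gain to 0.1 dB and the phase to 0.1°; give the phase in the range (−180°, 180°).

At s = jω = j100:
zero (s+10): 10 + j100 → |·| = √(10²+100²) = √10100 ≈ 100.5, ∠ = arctan(100/10) ≈ 84.29°
zero at origin: s = j100 → |·| = 100, ∠ = 90.00°
pole (s+50): 50 + j100 → |·| = √(50²+100²) = √12500 ≈ 111.8, ∠ = arctan(100/50) ≈ 63.43°
pole (s+685): 685 + j100 → |·| = √(685²+100²) = √479225 ≈ 692.26, ∠ = arctan(100/685) ≈ 8.31°
pole (s+861): 861 + j100 → |·| = √(861²+100²) = √751321 ≈ 866.79, ∠ = arctan(100/861) ≈ 6.62°
|T| = 5 · 10050 / 6.7085e+07 ≈ 0.00074905
Gain = 20 log₁₀(0.00074905) ≈ -62.51 dB
∠T = 174.29° − 78.36° = 95.93°

-62.5 dB, 95.9°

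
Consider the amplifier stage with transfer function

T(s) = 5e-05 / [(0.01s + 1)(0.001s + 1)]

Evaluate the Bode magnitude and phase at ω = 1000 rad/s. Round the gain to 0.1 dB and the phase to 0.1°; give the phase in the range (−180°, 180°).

-109.1 dB, -129.3°

At ω = 1000 rad/s:
pole (1 + j1000·0.01) = 1 + j10 → |·| ≈ 10.05, ∠ ≈ 84.29°
pole (1 + j1000·0.001) = 1 + j1 → |·| ≈ 1.4142, ∠ ≈ 45.00°
|T| = 5e-05 · 1 / (10.05 · 1.4142) ≈ 3.518e-06
Gain = 20 log₁₀(3.518e-06) ≈ -109.07 dB
∠T = (0°) − (84.29° + 45.00°) = -129.29°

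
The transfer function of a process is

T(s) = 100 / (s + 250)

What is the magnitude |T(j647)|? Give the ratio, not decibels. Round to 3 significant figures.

0.144

At s = jω = j647:
pole (s+250): 250 + j647 → |·| = √(250²+647²) = √481109 ≈ 693.62, ∠ = arctan(647/250) ≈ 68.87°
|T| = 100 / 693.62 ≈ 0.14417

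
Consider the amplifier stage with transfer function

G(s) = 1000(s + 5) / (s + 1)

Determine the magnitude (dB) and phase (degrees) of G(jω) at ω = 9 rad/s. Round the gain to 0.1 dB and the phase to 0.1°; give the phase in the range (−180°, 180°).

At s = jω = j9:
zero (s+5): 5 + j9 → |·| = √(5²+9²) = √106 ≈ 10.296, ∠ = arctan(9/5) ≈ 60.95°
pole (s+1): 1 + j9 → |·| = √(1²+9²) = √82 ≈ 9.0554, ∠ = arctan(9/1) ≈ 83.66°
|G| = 1000 · 10.296 / 9.0554 ≈ 1137
Gain = 20 log₁₀(1137) ≈ 61.12 dB
∠G = 60.95° − 83.66° = -22.71°

61.1 dB, -22.7°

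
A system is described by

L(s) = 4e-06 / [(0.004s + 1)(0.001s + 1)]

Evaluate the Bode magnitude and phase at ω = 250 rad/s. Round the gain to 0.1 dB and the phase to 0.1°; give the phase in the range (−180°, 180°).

-111.2 dB, -59.0°

At ω = 250 rad/s:
pole (1 + j250·0.004) = 1 + j1 → |·| ≈ 1.4142, ∠ ≈ 45.00°
pole (1 + j250·0.001) = 1 + j0.25 → |·| ≈ 1.0308, ∠ ≈ 14.04°
|L| = 4e-06 · 1 / (1.4142 · 1.0308) ≈ 2.7439e-06
Gain = 20 log₁₀(2.7439e-06) ≈ -111.23 dB
∠L = (0°) − (45.00° + 14.04°) = -59.04°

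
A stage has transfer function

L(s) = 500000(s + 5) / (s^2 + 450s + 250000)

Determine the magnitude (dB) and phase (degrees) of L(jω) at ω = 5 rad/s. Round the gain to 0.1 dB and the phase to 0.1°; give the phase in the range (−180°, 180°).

23.0 dB, 44.5°

At s = jω = j5:
zero (s+5): 5 + j5 → |·| = √(5²+5²) = √50 ≈ 7.0711, ∠ = arctan(5/5) ≈ 45.00°
quadratic: (j5)² + 450·j5 + 250000 = 249975 + j2250 → |·| ≈ 2.4999e+05, ∠ ≈ 0.52°
|L| = 500000 · 7.0711 / 2.4999e+05 ≈ 14.143
Gain = 20 log₁₀(14.143) ≈ 23.01 dB
∠L = 45.00° − 0.52° = 44.48°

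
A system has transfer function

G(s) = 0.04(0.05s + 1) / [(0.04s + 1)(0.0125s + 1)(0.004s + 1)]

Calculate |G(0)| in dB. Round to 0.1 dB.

G(0) = 0.04 · 1 / 1 = 0.04
20 log₁₀(0.04) ≈ -27.96 dB

-28.0 dB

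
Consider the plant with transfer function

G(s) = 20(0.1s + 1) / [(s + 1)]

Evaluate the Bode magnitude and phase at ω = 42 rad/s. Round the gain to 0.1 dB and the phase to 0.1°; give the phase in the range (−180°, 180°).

6.3 dB, -12.0°

At ω = 42 rad/s:
zero (1 + j42·0.1) = 1 + j4.2 → |·| ≈ 4.3174, ∠ ≈ 76.61°
pole (1 + j42·1) = 1 + j42 → |·| ≈ 42.012, ∠ ≈ 88.64°
|G| = 20 · 4.3174 / (42.012) ≈ 2.0553
Gain = 20 log₁₀(2.0553) ≈ 6.26 dB
∠G = (76.61°) − (88.64°) = -12.03°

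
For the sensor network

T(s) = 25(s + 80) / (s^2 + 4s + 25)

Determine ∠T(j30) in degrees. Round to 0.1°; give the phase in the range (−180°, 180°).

At s = jω = j30:
zero (s+80): 80 + j30 → |·| = √(80²+30²) = √7300 ≈ 85.44, ∠ = arctan(30/80) ≈ 20.56°
quadratic: (j30)² + 4·j30 + 25 = -875 + j120 → |·| ≈ 883.19, ∠ ≈ 172.19°
∠T = 20.56° − 172.19° = -151.63°

-151.6°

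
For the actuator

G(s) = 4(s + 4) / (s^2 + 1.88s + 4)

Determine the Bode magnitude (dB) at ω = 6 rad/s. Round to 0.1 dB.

At s = jω = j6:
zero (s+4): 4 + j6 → |·| = √(4²+6²) = √52 ≈ 7.2111, ∠ = arctan(6/4) ≈ 56.31°
quadratic: (j6)² + 1.88·j6 + 4 = -32 + j11.28 → |·| ≈ 33.93, ∠ ≈ 160.58°
|G| = 4 · 7.2111 / 33.93 ≈ 0.85011
Gain = 20 log₁₀(0.85011) ≈ -1.41 dB

-1.4 dB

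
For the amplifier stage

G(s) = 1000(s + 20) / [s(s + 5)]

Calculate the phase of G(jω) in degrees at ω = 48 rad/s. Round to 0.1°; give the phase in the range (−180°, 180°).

At s = jω = j48:
zero (s+20): 20 + j48 → |·| = √(20²+48²) = √2704 ≈ 52, ∠ = arctan(48/20) ≈ 67.38°
pole (s+5): 5 + j48 → |·| = √(5²+48²) = √2329 ≈ 48.26, ∠ = arctan(48/5) ≈ 84.05°
pole at origin: |s| = 48, ∠ = 90.00° (in denominator)
∠G = 67.38° − 174.05° = -106.67°

-106.7°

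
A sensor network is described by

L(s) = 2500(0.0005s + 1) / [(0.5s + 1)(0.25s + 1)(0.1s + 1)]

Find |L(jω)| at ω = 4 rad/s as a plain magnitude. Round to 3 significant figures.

At ω = 4 rad/s:
zero (1 + j4·0.0005) = 1 + j0.002 → |·| ≈ 1, ∠ ≈ 0.11°
pole (1 + j4·0.5) = 1 + j2 → |·| ≈ 2.2361, ∠ ≈ 63.43°
pole (1 + j4·0.25) = 1 + j1 → |·| ≈ 1.4142, ∠ ≈ 45.00°
pole (1 + j4·0.1) = 1 + j0.4 → |·| ≈ 1.077, ∠ ≈ 21.80°
|L| = 2500 · 1 / (2.2361 · 1.4142 · 1.077) ≈ 734.04

734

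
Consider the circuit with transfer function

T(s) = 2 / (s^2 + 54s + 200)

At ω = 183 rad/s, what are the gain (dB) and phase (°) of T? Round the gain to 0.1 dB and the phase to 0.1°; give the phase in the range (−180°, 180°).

-84.8 dB, -163.5°

Substitute s = j183:
Numerator: 2 = 2 + j0
Denominator: (j183)^2 + 54(j183) + 200 = -33289 + j9882
|N| = √(2² + 0²) ≈ 2, ∠N ≈ 0.00°
|D| = √(33289² + 9882²) ≈ 34725, ∠D ≈ 163.47°
|T| = 2 / 34725 ≈ 5.7595e-05
Gain = 20 log₁₀(5.7595e-05) ≈ -84.79 dB
∠T = 0.00° − 163.47° = -163.47°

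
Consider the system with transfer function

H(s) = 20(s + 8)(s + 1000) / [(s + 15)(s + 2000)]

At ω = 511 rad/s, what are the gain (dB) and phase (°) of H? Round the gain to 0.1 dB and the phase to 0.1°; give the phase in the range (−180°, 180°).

20.7 dB, 13.5°

At s = jω = j511:
zero (s+8): 8 + j511 → |·| = √(8²+511²) = √261185 ≈ 511.06, ∠ = arctan(511/8) ≈ 89.10°
zero (s+1000): 1000 + j511 → |·| = √(1000²+511²) = √1261121 ≈ 1123, ∠ = arctan(511/1000) ≈ 27.07°
pole (s+15): 15 + j511 → |·| = √(15²+511²) = √261346 ≈ 511.22, ∠ = arctan(511/15) ≈ 88.32°
pole (s+2000): 2000 + j511 → |·| = √(2000²+511²) = √4261121 ≈ 2064.2, ∠ = arctan(511/2000) ≈ 14.33°
|H| = 20 · 5.7392e+05 / 1.0553e+06 ≈ 10.877
Gain = 20 log₁₀(10.877) ≈ 20.73 dB
∠H = 116.17° − 102.65° = 13.52°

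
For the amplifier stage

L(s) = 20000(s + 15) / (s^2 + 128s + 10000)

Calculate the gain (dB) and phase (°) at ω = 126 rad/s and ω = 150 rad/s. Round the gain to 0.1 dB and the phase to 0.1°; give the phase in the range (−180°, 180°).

At s = jω = j126:
zero (s+15): 15 + j126 → |·| = √(15²+126²) = √16101 ≈ 126.89, ∠ = arctan(126/15) ≈ 83.21°
quadratic: (j126)² + 128·j126 + 10000 = -5876 + j16128 → |·| ≈ 17165, ∠ ≈ 110.02°
|L| = 20000 · 126.89 / 17165 ≈ 147.85
Gain = 20 log₁₀(147.85) ≈ 43.40 dB
∠L = 83.21° − 110.02° = -26.81°

At s = jω = j150:
zero (s+15): 15 + j150 → |·| = √(15²+150²) = √22725 ≈ 150.75, ∠ = arctan(150/15) ≈ 84.29°
quadratic: (j150)² + 128·j150 + 10000 = -12500 + j19200 → |·| ≈ 22910, ∠ ≈ 123.07°
|L| = 20000 · 150.75 / 22910 ≈ 131.6
Gain = 20 log₁₀(131.6) ≈ 42.39 dB
∠L = 84.29° − 123.07° = -38.78°

ω = 126: 43.4 dB, -26.8°; ω = 150: 42.4 dB, -38.8°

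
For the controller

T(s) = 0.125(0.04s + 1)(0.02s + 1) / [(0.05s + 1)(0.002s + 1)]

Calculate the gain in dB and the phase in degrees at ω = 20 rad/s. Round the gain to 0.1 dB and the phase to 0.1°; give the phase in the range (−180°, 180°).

-18.3 dB, 13.2°

At ω = 20 rad/s:
zero (1 + j20·0.04) = 1 + j0.8 → |·| ≈ 1.2806, ∠ ≈ 38.66°
zero (1 + j20·0.02) = 1 + j0.4 → |·| ≈ 1.077, ∠ ≈ 21.80°
pole (1 + j20·0.05) = 1 + j1 → |·| ≈ 1.4142, ∠ ≈ 45.00°
pole (1 + j20·0.002) = 1 + j0.04 → |·| ≈ 1.0008, ∠ ≈ 2.29°
|T| = 0.125 · 1.2806 · 1.077 / (1.4142 · 1.0008) ≈ 0.12181
Gain = 20 log₁₀(0.12181) ≈ -18.29 dB
∠T = (38.66° + 21.80°) − (45.00° + 2.29°) = 13.17°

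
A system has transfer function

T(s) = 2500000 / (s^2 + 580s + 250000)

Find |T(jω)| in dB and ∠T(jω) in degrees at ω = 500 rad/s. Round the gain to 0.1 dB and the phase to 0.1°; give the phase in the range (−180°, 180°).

18.7 dB, -90.0°

At s = jω = j500:
quadratic: (j500)² + 580·j500 + 250000 = 0 + j290000 → |·| ≈ 2.9e+05, ∠ ≈ 90.00°
|T| = 2500000 / 2.9e+05 ≈ 8.6207
Gain = 20 log₁₀(8.6207) ≈ 18.71 dB
∠T = 0.00° − 90.00° = -90.00°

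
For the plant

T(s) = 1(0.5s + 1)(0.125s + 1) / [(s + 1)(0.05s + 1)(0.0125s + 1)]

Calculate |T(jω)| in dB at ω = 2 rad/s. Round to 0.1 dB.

At ω = 2 rad/s:
zero (1 + j2·0.5) = 1 + j1 → |·| ≈ 1.4142, ∠ ≈ 45.00°
zero (1 + j2·0.125) = 1 + j0.25 → |·| ≈ 1.0308, ∠ ≈ 14.04°
pole (1 + j2·1) = 1 + j2 → |·| ≈ 2.2361, ∠ ≈ 63.43°
pole (1 + j2·0.05) = 1 + j0.1 → |·| ≈ 1.005, ∠ ≈ 5.71°
pole (1 + j2·0.0125) = 1 + j0.025 → |·| ≈ 1.0003, ∠ ≈ 1.43°
|T| = 1 · 1.4142 · 1.0308 / (2.2361 · 1.005 · 1.0003) ≈ 0.64848
Gain = 20 log₁₀(0.64848) ≈ -3.76 dB

-3.8 dB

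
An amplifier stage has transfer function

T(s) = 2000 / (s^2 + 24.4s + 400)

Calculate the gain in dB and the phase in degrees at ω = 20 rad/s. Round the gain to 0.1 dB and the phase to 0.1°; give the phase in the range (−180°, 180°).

At s = jω = j20:
quadratic: (j20)² + 24.4·j20 + 400 = 0 + j488 → |·| ≈ 488, ∠ ≈ 90.00°
|T| = 2000 / 488 ≈ 4.0984
Gain = 20 log₁₀(4.0984) ≈ 12.25 dB
∠T = 0.00° − 90.00° = -90.00°

12.3 dB, -90.0°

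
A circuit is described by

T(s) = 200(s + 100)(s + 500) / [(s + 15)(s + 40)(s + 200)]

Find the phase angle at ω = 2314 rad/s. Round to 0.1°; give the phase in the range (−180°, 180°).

At s = jω = j2314:
zero (s+100): 100 + j2314 → |·| = √(100²+2314²) = √5364596 ≈ 2316.2, ∠ = arctan(2314/100) ≈ 87.53°
zero (s+500): 500 + j2314 → |·| = √(500²+2314²) = √5604596 ≈ 2367.4, ∠ = arctan(2314/500) ≈ 77.81°
pole (s+15): 15 + j2314 → |·| = √(15²+2314²) = √5354821 ≈ 2314, ∠ = arctan(2314/15) ≈ 89.63°
pole (s+40): 40 + j2314 → |·| = √(40²+2314²) = √5356196 ≈ 2314.3, ∠ = arctan(2314/40) ≈ 89.01°
pole (s+200): 200 + j2314 → |·| = √(200²+2314²) = √5394596 ≈ 2322.6, ∠ = arctan(2314/200) ≈ 85.06°
∠T = 165.34° − 263.70° = -98.36°

-98.4°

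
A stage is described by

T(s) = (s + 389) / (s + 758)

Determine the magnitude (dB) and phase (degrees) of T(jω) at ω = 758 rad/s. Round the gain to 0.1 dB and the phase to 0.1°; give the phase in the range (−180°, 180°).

-2.0 dB, 17.8°

Substitute s = j758:
Numerator: (j758) + 389 = 389 + j758
Denominator: (j758) + 758 = 758 + j758
|N| = √(389² + 758²) ≈ 851.99, ∠N ≈ 62.83°
|D| = √(758² + 758²) ≈ 1072, ∠D ≈ 45.00°
|T| = 851.99 / 1072 ≈ 0.79477
Gain = 20 log₁₀(0.79477) ≈ -2.00 dB
∠T = 62.83° − 45.00° = 17.83°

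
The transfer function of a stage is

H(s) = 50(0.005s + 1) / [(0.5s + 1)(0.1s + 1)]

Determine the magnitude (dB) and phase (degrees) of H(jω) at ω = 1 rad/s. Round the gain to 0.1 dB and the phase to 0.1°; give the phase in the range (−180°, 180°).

At ω = 1 rad/s:
zero (1 + j1·0.005) = 1 + j0.005 → |·| ≈ 1, ∠ ≈ 0.29°
pole (1 + j1·0.5) = 1 + j0.5 → |·| ≈ 1.118, ∠ ≈ 26.57°
pole (1 + j1·0.1) = 1 + j0.1 → |·| ≈ 1.005, ∠ ≈ 5.71°
|H| = 50 · 1 / (1.118 · 1.005) ≈ 44.5
Gain = 20 log₁₀(44.5) ≈ 32.97 dB
∠H = (0.29°) − (26.57° + 5.71°) = -31.99°

33.0 dB, -32.0°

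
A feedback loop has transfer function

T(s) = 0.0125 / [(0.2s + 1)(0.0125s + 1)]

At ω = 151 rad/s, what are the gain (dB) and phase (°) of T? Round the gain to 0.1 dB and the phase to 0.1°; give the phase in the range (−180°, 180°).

-74.3 dB, -150.2°

At ω = 151 rad/s:
pole (1 + j151·0.2) = 1 + j30.2 → |·| ≈ 30.217, ∠ ≈ 88.10°
pole (1 + j151·0.0125) = 1 + j1.8875 → |·| ≈ 2.136, ∠ ≈ 62.09°
|T| = 0.0125 · 1 / (30.217 · 2.136) ≈ 0.00019367
Gain = 20 log₁₀(0.00019367) ≈ -74.26 dB
∠T = (0°) − (88.10° + 62.09°) = -150.19°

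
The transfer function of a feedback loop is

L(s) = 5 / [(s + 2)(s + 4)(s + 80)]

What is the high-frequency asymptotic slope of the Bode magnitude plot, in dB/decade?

-60 dB/decade

Each pole contributes −20 dB/decade at high frequency; each zero contributes +20 dB/decade.
Net: 0 zero(s) − 3 pole(s) → -60 dB/decade.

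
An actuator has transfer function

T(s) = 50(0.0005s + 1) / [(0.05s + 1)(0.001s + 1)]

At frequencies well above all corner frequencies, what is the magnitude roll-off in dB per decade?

-20 dB/decade

Each pole contributes −20 dB/decade at high frequency; each zero contributes +20 dB/decade.
Net: 1 zero(s) − 2 pole(s) → -20 dB/decade.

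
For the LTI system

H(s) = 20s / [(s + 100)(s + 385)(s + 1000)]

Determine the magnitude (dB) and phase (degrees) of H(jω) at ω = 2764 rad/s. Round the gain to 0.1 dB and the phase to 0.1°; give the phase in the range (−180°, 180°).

-112.3 dB, -150.1°

At s = jω = j2764:
zero at origin: s = j2764 → |·| = 2764, ∠ = 90.00°
pole (s+100): 100 + j2764 → |·| = √(100²+2764²) = √7649696 ≈ 2765.8, ∠ = arctan(2764/100) ≈ 87.93°
pole (s+385): 385 + j2764 → |·| = √(385²+2764²) = √7787921 ≈ 2790.7, ∠ = arctan(2764/385) ≈ 82.07°
pole (s+1000): 1000 + j2764 → |·| = √(1000²+2764²) = √8639696 ≈ 2939.3, ∠ = arctan(2764/1000) ≈ 70.11°
|H| = 20 · 2764 / 2.2687e+10 ≈ 2.4366e-06
Gain = 20 log₁₀(2.4366e-06) ≈ -112.26 dB
∠H = 90.00° − 240.11° = -150.11°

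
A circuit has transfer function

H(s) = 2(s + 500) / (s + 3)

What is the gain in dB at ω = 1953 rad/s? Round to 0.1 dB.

6.3 dB

At s = jω = j1953:
zero (s+500): 500 + j1953 → |·| = √(500²+1953²) = √4064209 ≈ 2016, ∠ = arctan(1953/500) ≈ 75.64°
pole (s+3): 3 + j1953 → |·| = √(3²+1953²) = √3814218 ≈ 1953, ∠ = arctan(1953/3) ≈ 89.91°
|H| = 2 · 2016 / 1953 ≈ 2.0645
Gain = 20 log₁₀(2.0645) ≈ 6.30 dB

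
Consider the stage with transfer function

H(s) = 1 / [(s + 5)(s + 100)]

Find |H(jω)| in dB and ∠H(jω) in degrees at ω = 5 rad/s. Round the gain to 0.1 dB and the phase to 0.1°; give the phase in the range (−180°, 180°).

-57.0 dB, -47.9°

At s = jω = j5:
pole (s+5): 5 + j5 → |·| = √(5²+5²) = √50 ≈ 7.0711, ∠ = arctan(5/5) ≈ 45.00°
pole (s+100): 100 + j5 → |·| = √(100²+5²) = √10025 ≈ 100.12, ∠ = arctan(5/100) ≈ 2.86°
|H| = 1 / 707.96 ≈ 0.0014125
Gain = 20 log₁₀(0.0014125) ≈ -57.00 dB
∠H = 0.00° − 47.86° = -47.86°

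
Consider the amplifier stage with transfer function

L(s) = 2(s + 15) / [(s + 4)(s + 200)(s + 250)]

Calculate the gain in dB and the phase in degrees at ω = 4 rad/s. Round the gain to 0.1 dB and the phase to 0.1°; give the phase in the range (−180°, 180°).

At s = jω = j4:
zero (s+15): 15 + j4 → |·| = √(15²+4²) = √241 ≈ 15.524, ∠ = arctan(4/15) ≈ 14.93°
pole (s+4): 4 + j4 → |·| = √(4²+4²) = √32 ≈ 5.6569, ∠ = arctan(4/4) ≈ 45.00°
pole (s+200): 200 + j4 → |·| = √(200²+4²) = √40016 ≈ 200.04, ∠ = arctan(4/200) ≈ 1.15°
pole (s+250): 250 + j4 → |·| = √(250²+4²) = √62516 ≈ 250.03, ∠ = arctan(4/250) ≈ 0.92°
|L| = 2 · 15.524 / 2.8294e+05 ≈ 0.00010973
Gain = 20 log₁₀(0.00010973) ≈ -79.19 dB
∠L = 14.93° − 47.07° = -32.14°

-79.2 dB, -32.1°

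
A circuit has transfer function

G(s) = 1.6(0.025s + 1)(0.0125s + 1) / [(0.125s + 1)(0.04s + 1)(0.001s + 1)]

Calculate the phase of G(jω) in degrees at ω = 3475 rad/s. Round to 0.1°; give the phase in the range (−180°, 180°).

-75.4°

At ω = 3475 rad/s:
zero (1 + j3475·0.025) = 1 + j86.875 → |·| ≈ 86.881, ∠ ≈ 89.34°
zero (1 + j3475·0.0125) = 1 + j43.4375 → |·| ≈ 43.449, ∠ ≈ 88.68°
pole (1 + j3475·0.125) = 1 + j434.375 → |·| ≈ 434.38, ∠ ≈ 89.87°
pole (1 + j3475·0.04) = 1 + j139 → |·| ≈ 139, ∠ ≈ 89.59°
pole (1 + j3475·0.001) = 1 + j3.475 → |·| ≈ 3.616, ∠ ≈ 73.95°
∠G = (89.34° + 88.68°) − (89.87° + 89.59° + 73.95°) = -75.39°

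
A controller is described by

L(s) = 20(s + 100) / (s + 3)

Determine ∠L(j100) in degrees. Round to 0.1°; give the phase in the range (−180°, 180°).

-43.3°

At s = jω = j100:
zero (s+100): 100 + j100 → |·| = √(100²+100²) = √20000 ≈ 141.42, ∠ = arctan(100/100) ≈ 45.00°
pole (s+3): 3 + j100 → |·| = √(3²+100²) = √10009 ≈ 100.04, ∠ = arctan(100/3) ≈ 88.28°
∠L = 45.00° − 88.28° = -43.28°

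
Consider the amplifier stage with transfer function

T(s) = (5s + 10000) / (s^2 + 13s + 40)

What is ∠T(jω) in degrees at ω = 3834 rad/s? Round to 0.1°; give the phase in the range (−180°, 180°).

Substitute s = j3834:
Numerator: 5(j3834) + 10000 = 10000 + j19170
Denominator: (j3834)^2 + 13(j3834) + 40 = -14699516 + j49842
|N| = √(10000² + 19170²) ≈ 21621, ∠N ≈ 62.45°
|D| = √(14699516² + 49842²) ≈ 1.47e+07, ∠D ≈ 179.81°
∠T = 62.45° − 179.81° = -117.36°

-117.4°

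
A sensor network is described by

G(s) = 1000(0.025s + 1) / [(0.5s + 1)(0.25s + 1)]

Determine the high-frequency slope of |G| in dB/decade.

-20 dB/decade

Each pole contributes −20 dB/decade at high frequency; each zero contributes +20 dB/decade.
Net: 1 zero(s) − 2 pole(s) → -20 dB/decade.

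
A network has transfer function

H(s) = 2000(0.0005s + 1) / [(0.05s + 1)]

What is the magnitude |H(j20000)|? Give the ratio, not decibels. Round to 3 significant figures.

20.1

At ω = 20000 rad/s:
zero (1 + j20000·0.0005) = 1 + j10 → |·| ≈ 10.05, ∠ ≈ 84.29°
pole (1 + j20000·0.05) = 1 + j1000 → |·| ≈ 1000, ∠ ≈ 89.94°
|H| = 2000 · 10.05 / (1000) ≈ 20.1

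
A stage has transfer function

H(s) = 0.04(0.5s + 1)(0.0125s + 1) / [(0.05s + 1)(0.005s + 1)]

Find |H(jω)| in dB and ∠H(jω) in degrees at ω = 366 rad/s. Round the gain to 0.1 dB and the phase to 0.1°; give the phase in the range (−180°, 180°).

-0.9 dB, 19.1°

At ω = 366 rad/s:
zero (1 + j366·0.5) = 1 + j183 → |·| ≈ 183, ∠ ≈ 89.69°
zero (1 + j366·0.0125) = 1 + j4.575 → |·| ≈ 4.683, ∠ ≈ 77.67°
pole (1 + j366·0.05) = 1 + j18.3 → |·| ≈ 18.327, ∠ ≈ 86.87°
pole (1 + j366·0.005) = 1 + j1.83 → |·| ≈ 2.0854, ∠ ≈ 61.35°
|H| = 0.04 · 183 · 4.683 / (18.327 · 2.0854) ≈ 0.89692
Gain = 20 log₁₀(0.89692) ≈ -0.94 dB
∠H = (89.69° + 77.67°) − (86.87° + 61.35°) = 19.14°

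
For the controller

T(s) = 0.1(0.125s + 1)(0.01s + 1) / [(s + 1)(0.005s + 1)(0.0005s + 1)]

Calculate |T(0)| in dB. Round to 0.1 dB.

-20.0 dB

T(0) = 0.1 · 1 / 1 = 0.1
20 log₁₀(0.1) ≈ -20.00 dB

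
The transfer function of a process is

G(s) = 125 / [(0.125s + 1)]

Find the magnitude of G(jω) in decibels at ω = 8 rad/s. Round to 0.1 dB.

38.9 dB

At ω = 8 rad/s:
pole (1 + j8·0.125) = 1 + j1 → |·| ≈ 1.4142, ∠ ≈ 45.00°
|G| = 125 · 1 / (1.4142) ≈ 88.389
Gain = 20 log₁₀(88.389) ≈ 38.93 dB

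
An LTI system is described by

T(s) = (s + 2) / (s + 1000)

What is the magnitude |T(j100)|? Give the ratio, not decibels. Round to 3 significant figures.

Substitute s = j100:
Numerator: (j100) + 2 = 2 + j100
Denominator: (j100) + 1000 = 1000 + j100
|N| = √(2² + 100²) ≈ 100.02, ∠N ≈ 88.85°
|D| = √(1000² + 100²) ≈ 1005, ∠D ≈ 5.71°
|T| = 100.02 / 1005 ≈ 0.099522

0.0995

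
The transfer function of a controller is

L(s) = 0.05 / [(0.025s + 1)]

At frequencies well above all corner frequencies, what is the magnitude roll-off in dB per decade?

Each pole contributes −20 dB/decade at high frequency; each zero contributes +20 dB/decade.
Net: 0 zero(s) − 1 pole(s) → -20 dB/decade.

-20 dB/decade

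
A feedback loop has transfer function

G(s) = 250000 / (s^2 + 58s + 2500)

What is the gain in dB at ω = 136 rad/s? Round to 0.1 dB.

22.9 dB

At s = jω = j136:
quadratic: (j136)² + 58·j136 + 2500 = -15996 + j7888 → |·| ≈ 17835, ∠ ≈ 153.75°
|G| = 250000 / 17835 ≈ 14.017
Gain = 20 log₁₀(14.017) ≈ 22.93 dB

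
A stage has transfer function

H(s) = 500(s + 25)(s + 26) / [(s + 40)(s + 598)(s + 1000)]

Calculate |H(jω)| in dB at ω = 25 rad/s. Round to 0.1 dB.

At s = jω = j25:
zero (s+25): 25 + j25 → |·| = √(25²+25²) = √1250 ≈ 35.355, ∠ = arctan(25/25) ≈ 45.00°
zero (s+26): 26 + j25 → |·| = √(26²+25²) = √1301 ≈ 36.069, ∠ = arctan(25/26) ≈ 43.88°
pole (s+40): 40 + j25 → |·| = √(40²+25²) = √2225 ≈ 47.17, ∠ = arctan(25/40) ≈ 32.01°
pole (s+598): 598 + j25 → |·| = √(598²+25²) = √358229 ≈ 598.52, ∠ = arctan(25/598) ≈ 2.39°
pole (s+1000): 1000 + j25 → |·| = √(1000²+25²) = √1000625 ≈ 1000.3, ∠ = arctan(25/1000) ≈ 1.43°
|H| = 500 · 1275.2 / 2.8241e+07 ≈ 0.022577
Gain = 20 log₁₀(0.022577) ≈ -32.93 dB

-32.9 dB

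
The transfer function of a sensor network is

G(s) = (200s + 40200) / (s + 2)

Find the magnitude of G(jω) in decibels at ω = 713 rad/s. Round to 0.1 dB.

46.4 dB

Substitute s = j713:
Numerator: 200(j713) + 40200 = 40200 + j142600
Denominator: (j713) + 2 = 2 + j713
|N| = √(40200² + 142600²) ≈ 1.4816e+05, ∠N ≈ 74.26°
|D| = √(2² + 713²) ≈ 713, ∠D ≈ 89.84°
|G| = 1.4816e+05 / 713 ≈ 207.8
Gain = 20 log₁₀(207.8) ≈ 46.35 dB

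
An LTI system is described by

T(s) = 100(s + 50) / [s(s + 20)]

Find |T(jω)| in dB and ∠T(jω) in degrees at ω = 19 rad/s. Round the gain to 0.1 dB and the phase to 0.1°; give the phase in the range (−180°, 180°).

At s = jω = j19:
zero (s+50): 50 + j19 → |·| = √(50²+19²) = √2861 ≈ 53.488, ∠ = arctan(19/50) ≈ 20.81°
pole (s+20): 20 + j19 → |·| = √(20²+19²) = √761 ≈ 27.586, ∠ = arctan(19/20) ≈ 43.53°
pole at origin: |s| = 19, ∠ = 90.00° (in denominator)
|T| = 100 · 53.488 / 524.13 ≈ 10.205
Gain = 20 log₁₀(10.205) ≈ 20.18 dB
∠T = 20.81° − 133.53° = -112.72°

20.2 dB, -112.7°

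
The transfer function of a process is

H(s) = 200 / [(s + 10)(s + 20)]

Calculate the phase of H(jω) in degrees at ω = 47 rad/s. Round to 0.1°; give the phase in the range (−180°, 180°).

-144.9°

At s = jω = j47:
pole (s+10): 10 + j47 → |·| = √(10²+47²) = √2309 ≈ 48.052, ∠ = arctan(47/10) ≈ 77.99°
pole (s+20): 20 + j47 → |·| = √(20²+47²) = √2609 ≈ 51.078, ∠ = arctan(47/20) ≈ 66.95°
∠H = 0.00° − 144.94° = -144.94°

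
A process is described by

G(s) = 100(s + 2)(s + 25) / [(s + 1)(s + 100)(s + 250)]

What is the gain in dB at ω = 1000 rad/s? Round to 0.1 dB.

At s = jω = j1000:
zero (s+2): 2 + j1000 → |·| = √(2²+1000²) = √1000004 ≈ 1000, ∠ = arctan(1000/2) ≈ 89.89°
zero (s+25): 25 + j1000 → |·| = √(25²+1000²) = √1000625 ≈ 1000.3, ∠ = arctan(1000/25) ≈ 88.57°
pole (s+1): 1 + j1000 → |·| = √(1²+1000²) = √1000001 ≈ 1000, ∠ = arctan(1000/1) ≈ 89.94°
pole (s+100): 100 + j1000 → |·| = √(100²+1000²) = √1010000 ≈ 1005, ∠ = arctan(1000/100) ≈ 84.29°
pole (s+250): 250 + j1000 → |·| = √(250²+1000²) = √1062500 ≈ 1030.8, ∠ = arctan(1000/250) ≈ 75.96°
|G| = 100 · 1.0003e+06 / 1.036e+09 ≈ 0.096554
Gain = 20 log₁₀(0.096554) ≈ -20.30 dB

-20.3 dB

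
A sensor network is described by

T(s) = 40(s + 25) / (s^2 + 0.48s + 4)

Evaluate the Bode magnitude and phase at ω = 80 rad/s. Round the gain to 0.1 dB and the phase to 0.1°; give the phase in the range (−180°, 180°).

At s = jω = j80:
zero (s+25): 25 + j80 → |·| = √(25²+80²) = √7025 ≈ 83.815, ∠ = arctan(80/25) ≈ 72.65°
quadratic: (j80)² + 0.48·j80 + 4 = -6396 + j38.4 → |·| ≈ 6396.1, ∠ ≈ 179.66°
|T| = 40 · 83.815 / 6396.1 ≈ 0.52416
Gain = 20 log₁₀(0.52416) ≈ -5.61 dB
∠T = 72.65° − 179.66° = -107.01°

-5.6 dB, -107.0°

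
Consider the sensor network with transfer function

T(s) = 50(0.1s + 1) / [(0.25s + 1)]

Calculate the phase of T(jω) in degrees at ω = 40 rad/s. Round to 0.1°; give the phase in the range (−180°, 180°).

At ω = 40 rad/s:
zero (1 + j40·0.1) = 1 + j4 → |·| ≈ 4.1231, ∠ ≈ 75.96°
pole (1 + j40·0.25) = 1 + j10 → |·| ≈ 10.05, ∠ ≈ 84.29°
∠T = (75.96°) − (84.29°) = -8.33°

-8.3°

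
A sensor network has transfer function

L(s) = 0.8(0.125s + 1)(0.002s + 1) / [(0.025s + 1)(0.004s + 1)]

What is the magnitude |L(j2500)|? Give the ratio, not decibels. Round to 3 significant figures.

2.03

At ω = 2500 rad/s:
zero (1 + j2500·0.125) = 1 + j312.5 → |·| ≈ 312.5, ∠ ≈ 89.82°
zero (1 + j2500·0.002) = 1 + j5 → |·| ≈ 5.099, ∠ ≈ 78.69°
pole (1 + j2500·0.025) = 1 + j62.5 → |·| ≈ 62.508, ∠ ≈ 89.08°
pole (1 + j2500·0.004) = 1 + j10 → |·| ≈ 10.05, ∠ ≈ 84.29°
|L| = 0.8 · 312.5 · 5.099 / (62.508 · 10.05) ≈ 2.0292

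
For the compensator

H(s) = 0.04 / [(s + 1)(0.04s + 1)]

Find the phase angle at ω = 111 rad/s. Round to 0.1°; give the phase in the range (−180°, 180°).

-166.8°

At ω = 111 rad/s:
pole (1 + j111·1) = 1 + j111 → |·| ≈ 111, ∠ ≈ 89.48°
pole (1 + j111·0.04) = 1 + j4.44 → |·| ≈ 4.5512, ∠ ≈ 77.31°
∠H = (0°) − (89.48° + 77.31°) = -166.79°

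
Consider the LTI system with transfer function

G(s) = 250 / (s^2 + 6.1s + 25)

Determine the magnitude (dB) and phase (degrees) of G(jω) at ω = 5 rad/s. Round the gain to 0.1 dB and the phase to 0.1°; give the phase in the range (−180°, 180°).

At s = jω = j5:
quadratic: (j5)² + 6.1·j5 + 25 = 0 + j30.5 → |·| ≈ 30.5, ∠ ≈ 90.00°
|G| = 250 / 30.5 ≈ 8.1967
Gain = 20 log₁₀(8.1967) ≈ 18.27 dB
∠G = 0.00° − 90.00° = -90.00°

18.3 dB, -90.0°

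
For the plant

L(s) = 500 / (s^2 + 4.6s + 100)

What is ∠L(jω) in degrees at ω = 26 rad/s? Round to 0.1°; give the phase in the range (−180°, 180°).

At s = jω = j26:
quadratic: (j26)² + 4.6·j26 + 100 = -576 + j119.6 → |·| ≈ 588.29, ∠ ≈ 168.27°
∠L = 0.00° − 168.27° = -168.27°

-168.3°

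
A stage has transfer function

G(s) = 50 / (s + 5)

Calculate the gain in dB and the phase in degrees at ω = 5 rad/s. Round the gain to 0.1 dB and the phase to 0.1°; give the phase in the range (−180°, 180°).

17.0 dB, -45.0°

Substitute s = j5:
Numerator: 50 = 50 + j0
Denominator: (j5) + 5 = 5 + j5
|N| = √(50² + 0²) ≈ 50, ∠N ≈ 0.00°
|D| = √(5² + 5²) ≈ 7.0711, ∠D ≈ 45.00°
|G| = 50 / 7.0711 ≈ 7.071
Gain = 20 log₁₀(7.071) ≈ 16.99 dB
∠G = 0.00° − 45.00° = -45.00°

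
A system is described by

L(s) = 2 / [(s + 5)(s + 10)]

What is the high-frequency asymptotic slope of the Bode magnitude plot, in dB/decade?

Each pole contributes −20 dB/decade at high frequency; each zero contributes +20 dB/decade.
Net: 0 zero(s) − 2 pole(s) → -40 dB/decade.

-40 dB/decade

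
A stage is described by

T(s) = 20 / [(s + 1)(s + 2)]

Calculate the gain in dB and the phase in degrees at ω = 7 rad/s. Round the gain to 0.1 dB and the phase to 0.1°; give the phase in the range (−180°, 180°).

At s = jω = j7:
pole (s+1): 1 + j7 → |·| = √(1²+7²) = √50 ≈ 7.0711, ∠ = arctan(7/1) ≈ 81.87°
pole (s+2): 2 + j7 → |·| = √(2²+7²) = √53 ≈ 7.2801, ∠ = arctan(7/2) ≈ 74.05°
|T| = 20 / 51.478 ≈ 0.38852
Gain = 20 log₁₀(0.38852) ≈ -8.21 dB
∠T = 0.00° − 155.92° = -155.92°

-8.2 dB, -155.9°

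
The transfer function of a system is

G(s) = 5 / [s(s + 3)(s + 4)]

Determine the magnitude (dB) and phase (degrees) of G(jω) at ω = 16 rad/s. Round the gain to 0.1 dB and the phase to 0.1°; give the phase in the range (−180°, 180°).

At s = jω = j16:
pole (s+3): 3 + j16 → |·| = √(3²+16²) = √265 ≈ 16.279, ∠ = arctan(16/3) ≈ 79.38°
pole (s+4): 4 + j16 → |·| = √(4²+16²) = √272 ≈ 16.492, ∠ = arctan(16/4) ≈ 75.96°
pole at origin: |s| = 16, ∠ = 90.00° (in denominator)
|G| = 5 / 4295.6 ≈ 0.001164
Gain = 20 log₁₀(0.001164) ≈ -58.68 dB
∠G = 0.00° − 245.34° = -245.34° ≡ 114.66° (principal value)

-58.7 dB, 114.7°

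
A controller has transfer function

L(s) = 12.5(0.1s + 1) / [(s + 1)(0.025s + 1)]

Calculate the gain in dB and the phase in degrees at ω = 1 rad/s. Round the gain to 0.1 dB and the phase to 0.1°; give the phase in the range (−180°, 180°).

19.0 dB, -40.7°

At ω = 1 rad/s:
zero (1 + j1·0.1) = 1 + j0.1 → |·| ≈ 1.005, ∠ ≈ 5.71°
pole (1 + j1·1) = 1 + j1 → |·| ≈ 1.4142, ∠ ≈ 45.00°
pole (1 + j1·0.025) = 1 + j0.025 → |·| ≈ 1.0003, ∠ ≈ 1.43°
|L| = 12.5 · 1.005 / (1.4142 · 1.0003) ≈ 8.8804
Gain = 20 log₁₀(8.8804) ≈ 18.97 dB
∠L = (5.71°) − (45.00° + 1.43°) = -40.72°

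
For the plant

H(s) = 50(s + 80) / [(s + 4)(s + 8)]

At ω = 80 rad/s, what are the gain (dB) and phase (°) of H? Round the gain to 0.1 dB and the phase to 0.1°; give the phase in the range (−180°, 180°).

At s = jω = j80:
zero (s+80): 80 + j80 → |·| = √(80²+80²) = √12800 ≈ 113.14, ∠ = arctan(80/80) ≈ 45.00°
pole (s+4): 4 + j80 → |·| = √(4²+80²) = √6416 ≈ 80.1, ∠ = arctan(80/4) ≈ 87.14°
pole (s+8): 8 + j80 → |·| = √(8²+80²) = √6464 ≈ 80.399, ∠ = arctan(80/8) ≈ 84.29°
|H| = 50 · 113.14 / 6440 ≈ 0.87842
Gain = 20 log₁₀(0.87842) ≈ -1.13 dB
∠H = 45.00° − 171.43° = -126.43°

-1.1 dB, -126.4°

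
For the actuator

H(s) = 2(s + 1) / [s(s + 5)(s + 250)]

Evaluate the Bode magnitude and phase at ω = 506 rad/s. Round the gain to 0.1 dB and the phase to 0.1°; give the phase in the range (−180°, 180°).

-103.1 dB, -153.3°

At s = jω = j506:
zero (s+1): 1 + j506 → |·| = √(1²+506²) = √256037 ≈ 506, ∠ = arctan(506/1) ≈ 89.89°
pole (s+5): 5 + j506 → |·| = √(5²+506²) = √256061 ≈ 506.02, ∠ = arctan(506/5) ≈ 89.43°
pole (s+250): 250 + j506 → |·| = √(250²+506²) = √318536 ≈ 564.39, ∠ = arctan(506/250) ≈ 63.71°
pole at origin: |s| = 506, ∠ = 90.00° (in denominator)
|H| = 2 · 506 / 1.4451e+08 ≈ 7.003e-06
Gain = 20 log₁₀(7.003e-06) ≈ -103.09 dB
∠H = 89.89° − 243.14° = -153.25°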